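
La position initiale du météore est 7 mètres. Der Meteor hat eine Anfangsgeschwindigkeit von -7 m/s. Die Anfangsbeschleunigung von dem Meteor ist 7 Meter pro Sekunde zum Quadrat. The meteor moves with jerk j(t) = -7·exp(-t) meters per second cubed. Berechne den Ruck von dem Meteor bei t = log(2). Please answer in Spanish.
Tenemos la sacudida j(t) = -7·exp(-t). Sustituyendo t = log(2): j(log(2)) = -7/2.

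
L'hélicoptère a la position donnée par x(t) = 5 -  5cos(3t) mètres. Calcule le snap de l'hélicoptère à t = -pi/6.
Pour résoudre ceci, nous devons prendre 4 dérivées de notre équation de la position x(t) = 5 - 5·cos(3·t). En prenant d/dt de x(t), nous trouvons v(t) = 15·sin(3·t). La dérivée de la vitesse donne l'accélération: a(t) = 45·cos(3·t). La dérivée de l'accélération donne le jerk: j(t) = -135·sin(3·t). En prenant d/dt de j(t), nous trouvons s(t) = -405·cos(3·t). En utilisant s(t) = -405·cos(3·t) et en substituant t = -pi/6, nous trouvons s = 0.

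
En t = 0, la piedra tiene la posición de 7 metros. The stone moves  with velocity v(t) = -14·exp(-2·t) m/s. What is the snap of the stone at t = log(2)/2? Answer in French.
Nous devons dériver notre équation de la vitesse v(t) = -14·exp(-2·t) 3 fois. La dérivée de la vitesse donne l'accélération: a(t) = 28·exp(-2·t). La dérivée de l'accélération donne le jerk: j(t) = -56·exp(-2·t). En dérivant le jerk, nous obtenons le snap: s(t) = 112·exp(-2·t). En utilisant s(t) = 112·exp(-2·t) et en substituant t = log(2)/2, nous trouvons s = 56.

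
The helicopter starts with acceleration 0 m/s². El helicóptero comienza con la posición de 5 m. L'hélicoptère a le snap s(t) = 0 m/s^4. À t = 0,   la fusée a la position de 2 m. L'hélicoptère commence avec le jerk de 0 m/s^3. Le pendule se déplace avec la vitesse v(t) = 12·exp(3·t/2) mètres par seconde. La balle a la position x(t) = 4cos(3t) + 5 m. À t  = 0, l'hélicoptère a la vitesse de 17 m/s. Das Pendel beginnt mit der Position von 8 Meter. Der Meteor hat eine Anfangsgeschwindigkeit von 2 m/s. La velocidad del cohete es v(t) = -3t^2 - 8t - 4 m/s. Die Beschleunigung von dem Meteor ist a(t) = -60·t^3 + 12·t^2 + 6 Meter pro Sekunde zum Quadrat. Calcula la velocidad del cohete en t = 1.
Tenemos la velocidad v(t) = -3·t^2 - 8·t - 4. Sustituyendo t = 1: v(1) = -15.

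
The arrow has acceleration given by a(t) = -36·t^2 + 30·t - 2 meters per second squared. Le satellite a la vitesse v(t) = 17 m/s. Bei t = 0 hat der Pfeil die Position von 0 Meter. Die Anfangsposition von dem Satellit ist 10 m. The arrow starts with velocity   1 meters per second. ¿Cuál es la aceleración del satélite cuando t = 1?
Para resolver esto, necesitamos tomar 1 derivada de nuestra ecuación de la velocidad v(t) = 17. Derivando la velocidad, obtenemos la aceleración: a(t) = 0. De la ecuación de la aceleración a(t) = 0, sustituimos t = 1 para obtener a = 0.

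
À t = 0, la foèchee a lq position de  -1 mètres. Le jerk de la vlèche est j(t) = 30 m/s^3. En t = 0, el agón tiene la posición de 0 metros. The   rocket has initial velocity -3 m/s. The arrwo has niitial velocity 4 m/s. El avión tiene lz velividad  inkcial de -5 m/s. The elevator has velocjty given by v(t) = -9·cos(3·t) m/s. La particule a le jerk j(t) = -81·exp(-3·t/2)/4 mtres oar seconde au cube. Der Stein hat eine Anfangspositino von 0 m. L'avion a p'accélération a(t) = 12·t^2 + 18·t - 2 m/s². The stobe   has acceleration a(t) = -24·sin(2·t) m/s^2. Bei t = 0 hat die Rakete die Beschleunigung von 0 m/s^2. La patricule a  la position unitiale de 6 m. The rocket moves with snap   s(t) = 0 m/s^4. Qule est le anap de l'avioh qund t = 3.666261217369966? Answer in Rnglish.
Starting from acceleration a(t) = 12·t^2 + 18·t - 2, we take 2 derivatives. Taking d/dt of a(t), we find j(t) = 24·t + 18. The derivative of jerk gives snap: s(t) = 24. We have snap s(t) = 24. Substituting t = 3.666261217369966: s(3.666261217369966) = 24.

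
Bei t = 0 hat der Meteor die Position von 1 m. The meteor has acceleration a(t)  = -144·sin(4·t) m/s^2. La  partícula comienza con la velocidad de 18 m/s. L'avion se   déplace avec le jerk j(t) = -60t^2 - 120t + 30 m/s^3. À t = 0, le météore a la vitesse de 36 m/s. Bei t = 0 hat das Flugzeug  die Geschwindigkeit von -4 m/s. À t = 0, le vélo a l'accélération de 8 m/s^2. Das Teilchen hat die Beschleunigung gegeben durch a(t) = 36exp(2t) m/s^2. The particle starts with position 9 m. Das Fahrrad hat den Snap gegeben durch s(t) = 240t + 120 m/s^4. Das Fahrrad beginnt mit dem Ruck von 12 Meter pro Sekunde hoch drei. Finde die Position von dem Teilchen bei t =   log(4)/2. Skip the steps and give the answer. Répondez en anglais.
The position at t = log(4)/2 is x = 36.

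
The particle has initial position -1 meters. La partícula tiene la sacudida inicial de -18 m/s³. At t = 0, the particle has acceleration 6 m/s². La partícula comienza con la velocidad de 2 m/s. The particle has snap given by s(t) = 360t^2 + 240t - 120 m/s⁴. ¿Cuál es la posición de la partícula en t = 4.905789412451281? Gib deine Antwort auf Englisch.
To find the answer, we compute 4 antiderivatives of s(t) = 360·t^2 + 240·t - 120. Finding the antiderivative of s(t) and using j(0) = -18: j(t) = 120·t^3 + 120·t^2 - 120·t - 18. The integral of jerk is acceleration. Using a(0) = 6, we get a(t) = 30·t^4 + 40·t^3 - 60·t^2 - 18·t + 6. The integral of acceleration is velocity. Using v(0) = 2, we get v(t) = 6·t^5 + 10·t^4 - 20·t^3 - 9·t^2 + 6·t + 2. Taking ∫v(t)dt and applying x(0) = -1, we find x(t) = t^6 + 2·t^5 - 5·t^4 - 3·t^3 + 3·t^2 + 2·t - 1. We have position x(t) = t^6 + 2·t^5 - 5·t^4 - 3·t^3 + 3·t^2 + 2·t - 1. Substituting t = 4.905789412451281: x(4.905789412451281) = 16453.4235237147.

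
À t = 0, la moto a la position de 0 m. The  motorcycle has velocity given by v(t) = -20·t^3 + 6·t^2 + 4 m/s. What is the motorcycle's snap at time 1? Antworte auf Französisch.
Nous devons dériver notre équation de la vitesse v(t) = -20·t^3 + 6·t^2 + 4 3 fois. En dérivant la vitesse, nous obtenons l'accélération: a(t) = -60·t^2 + 12·t. En dérivant l'accélération, nous obtenons le jerk: j(t) = 12 - 120·t. En dérivant le jerk, nous obtenons le snap: s(t) = -120. De l'équation du snap s(t) = -120, nous substituons t = 1 pour obtenir s = -120.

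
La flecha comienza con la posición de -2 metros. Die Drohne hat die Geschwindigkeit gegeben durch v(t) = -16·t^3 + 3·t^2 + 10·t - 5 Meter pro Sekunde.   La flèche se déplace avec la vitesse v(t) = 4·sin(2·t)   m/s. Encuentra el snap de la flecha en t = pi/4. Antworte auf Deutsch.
Ausgehend von der Geschwindigkeit v(t) = 4·sin(2·t), nehmen wir 3 Ableitungen. Durch Ableiten von der Geschwindigkeit erhalten wir die Beschleunigung: a(t) = 8·cos(2·t). Mit d/dt von a(t) finden wir j(t) = -16·sin(2·t). Durch Ableiten von dem Ruck erhalten wir den Snap: s(t) = -32·cos(2·t). Aus der Gleichung für den Snap s(t) = -32·cos(2·t), setzen wir t = pi/4 ein und erhalten s = 0.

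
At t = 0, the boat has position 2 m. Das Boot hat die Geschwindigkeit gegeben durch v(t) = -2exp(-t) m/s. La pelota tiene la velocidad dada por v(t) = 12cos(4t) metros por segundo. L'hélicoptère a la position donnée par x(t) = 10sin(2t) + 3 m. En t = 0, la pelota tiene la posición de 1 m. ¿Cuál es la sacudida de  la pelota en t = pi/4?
Para resolver esto, necesitamos tomar 2 derivadas de nuestra ecuación de la velocidad v(t) = 12·cos(4·t). La derivada de la velocidad da la aceleración: a(t) = -48·sin(4·t). Derivando la aceleración, obtenemos la sacudida: j(t) = -192·cos(4·t). Tenemos la sacudida j(t) = -192·cos(4·t). Sustituyendo t = pi/4: j(pi/4) = 192.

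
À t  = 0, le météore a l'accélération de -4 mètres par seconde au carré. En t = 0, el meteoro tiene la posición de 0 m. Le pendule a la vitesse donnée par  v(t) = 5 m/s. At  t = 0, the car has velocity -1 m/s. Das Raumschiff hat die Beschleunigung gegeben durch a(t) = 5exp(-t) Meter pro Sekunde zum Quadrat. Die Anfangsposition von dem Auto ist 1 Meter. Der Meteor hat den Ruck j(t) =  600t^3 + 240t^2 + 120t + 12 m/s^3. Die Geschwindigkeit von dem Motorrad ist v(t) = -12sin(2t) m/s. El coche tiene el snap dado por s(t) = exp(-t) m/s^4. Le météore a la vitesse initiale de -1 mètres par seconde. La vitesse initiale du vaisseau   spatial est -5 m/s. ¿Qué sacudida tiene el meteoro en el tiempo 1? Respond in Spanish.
Tenemos la sacudida j(t) = 600·t^3 + 240·t^2 + 120·t + 12. Sustituyendo t = 1: j(1) = 972.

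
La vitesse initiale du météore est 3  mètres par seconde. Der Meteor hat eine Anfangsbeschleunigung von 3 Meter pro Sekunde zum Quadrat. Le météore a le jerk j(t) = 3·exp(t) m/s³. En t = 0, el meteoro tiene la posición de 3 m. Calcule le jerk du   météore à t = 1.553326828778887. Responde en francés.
Nous avons le jerk j(t) = 3·exp(t). En substituant t = 1.553326828778887: j(1.553326828778887) = 14.1815116167089.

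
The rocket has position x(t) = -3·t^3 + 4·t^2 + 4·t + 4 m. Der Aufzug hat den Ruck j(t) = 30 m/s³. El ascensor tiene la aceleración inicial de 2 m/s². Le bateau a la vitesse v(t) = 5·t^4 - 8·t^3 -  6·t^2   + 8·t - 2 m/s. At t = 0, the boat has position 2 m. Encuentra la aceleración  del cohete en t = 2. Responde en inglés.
We must differentiate our position equation x(t) = -3·t^3 + 4·t^2 + 4·t + 4 2 times. Taking d/dt of x(t), we find v(t) = -9·t^2 + 8·t + 4. Taking d/dt of v(t), we find a(t) = 8 - 18·t. Using a(t) = 8 - 18·t and substituting t = 2, we find a = -28.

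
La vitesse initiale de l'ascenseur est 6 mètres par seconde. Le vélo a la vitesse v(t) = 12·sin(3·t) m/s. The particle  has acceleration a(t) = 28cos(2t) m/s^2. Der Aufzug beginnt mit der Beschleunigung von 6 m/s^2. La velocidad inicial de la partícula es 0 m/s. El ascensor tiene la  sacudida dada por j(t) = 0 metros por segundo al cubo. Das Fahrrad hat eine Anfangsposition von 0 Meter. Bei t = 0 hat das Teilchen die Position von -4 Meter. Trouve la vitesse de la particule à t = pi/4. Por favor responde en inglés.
To find the answer, we compute 1 antiderivative of a(t) = 28·cos(2·t). The integral of acceleration is velocity. Using v(0) = 0, we get v(t) = 14·sin(2·t). We have velocity v(t) = 14·sin(2·t). Substituting t = pi/4: v(pi/4) = 14.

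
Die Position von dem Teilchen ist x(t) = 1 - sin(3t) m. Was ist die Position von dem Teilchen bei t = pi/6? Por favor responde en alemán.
Wir haben die Position x(t) = 1 - sin(3·t). Durch Einsetzen von t = pi/6: x(pi/6) = 0.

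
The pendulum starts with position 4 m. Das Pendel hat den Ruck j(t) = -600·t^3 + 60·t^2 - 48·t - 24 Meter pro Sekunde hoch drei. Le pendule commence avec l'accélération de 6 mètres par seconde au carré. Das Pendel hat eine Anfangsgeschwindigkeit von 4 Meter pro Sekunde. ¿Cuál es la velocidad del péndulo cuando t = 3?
Para resolver esto, necesitamos tomar 2 antiderivadas de nuestra ecuación de la sacudida j(t) = -600·t^3 + 60·t^2 - 48·t - 24. La integral de la sacudida es la aceleración. Usando a(0) = 6, obtenemos a(t) = -150·t^4 + 20·t^3 - 24·t^2 - 24·t + 6. Integrando la aceleración y usando la condición inicial v(0) = 4, obtenemos v(t) = -30·t^5 + 5·t^4 - 8·t^3 - 12·t^2 + 6·t + 4. Usando v(t) = -30·t^5 + 5·t^4 - 8·t^3 - 12·t^2 + 6·t + 4 y sustituyendo t = 3, encontramos v = -7187.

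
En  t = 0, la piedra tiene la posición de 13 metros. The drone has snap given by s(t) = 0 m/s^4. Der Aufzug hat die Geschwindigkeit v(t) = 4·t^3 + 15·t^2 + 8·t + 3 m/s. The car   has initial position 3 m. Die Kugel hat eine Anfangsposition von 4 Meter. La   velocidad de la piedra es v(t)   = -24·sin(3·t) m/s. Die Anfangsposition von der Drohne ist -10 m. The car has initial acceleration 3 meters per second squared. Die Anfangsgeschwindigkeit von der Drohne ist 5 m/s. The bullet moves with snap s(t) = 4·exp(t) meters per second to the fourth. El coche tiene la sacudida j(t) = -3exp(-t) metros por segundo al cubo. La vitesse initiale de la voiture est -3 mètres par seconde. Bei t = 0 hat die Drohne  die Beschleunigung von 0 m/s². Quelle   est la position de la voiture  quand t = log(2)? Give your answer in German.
Um dies zu lösen, müssen wir 3 Integrale unserer Gleichung für den Ruck j(t) = -3·exp(-t) finden. Mit ∫j(t)dt und Anwendung von a(0) = 3, finden wir a(t) = 3·exp(-t). Die Stammfunktion von der Beschleunigung ist die Geschwindigkeit. Mit v(0) = -3 erhalten wir v(t) = -3·exp(-t). Durch Integration von der Geschwindigkeit und Verwendung der Anfangsbedingung x(0) = 3, erhalten wir x(t) = 3·exp(-t). Aus der Gleichung für die Position x(t) = 3·exp(-t), setzen wir t = log(2) ein und erhalten x = 3/2.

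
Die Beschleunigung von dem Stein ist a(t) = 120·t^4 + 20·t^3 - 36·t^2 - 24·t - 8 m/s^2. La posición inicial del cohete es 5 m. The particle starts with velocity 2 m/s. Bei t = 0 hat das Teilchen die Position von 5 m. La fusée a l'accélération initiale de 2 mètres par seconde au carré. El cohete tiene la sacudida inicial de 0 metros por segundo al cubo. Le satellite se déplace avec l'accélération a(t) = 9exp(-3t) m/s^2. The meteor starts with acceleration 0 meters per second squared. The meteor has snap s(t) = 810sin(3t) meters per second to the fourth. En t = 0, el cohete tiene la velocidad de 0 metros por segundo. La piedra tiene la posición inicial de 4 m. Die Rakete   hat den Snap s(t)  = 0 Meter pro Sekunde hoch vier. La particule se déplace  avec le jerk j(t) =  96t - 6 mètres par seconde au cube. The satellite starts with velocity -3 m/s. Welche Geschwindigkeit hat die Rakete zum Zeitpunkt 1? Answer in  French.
Nous devons trouver la primitive de notre équation du snap s(t) = 0 3 fois. En intégrant le snap et en utilisant la condition initiale j(0) = 0, nous obtenons j(t) = 0. En intégrant le jerk et en utilisant la condition initiale a(0) = 2, nous obtenons a(t) = 2. En prenant ∫a(t)dt et en appliquant v(0) = 0, nous trouvons v(t) = 2·t. Nous avons la vitesse v(t) = 2·t. En substituant t = 1: v(1) = 2.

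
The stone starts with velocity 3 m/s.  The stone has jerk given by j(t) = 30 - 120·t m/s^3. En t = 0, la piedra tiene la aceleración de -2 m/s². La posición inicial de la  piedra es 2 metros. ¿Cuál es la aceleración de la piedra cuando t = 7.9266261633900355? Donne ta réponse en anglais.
To solve this, we need to take 1 antiderivative of our jerk equation j(t) = 30 - 120·t. Finding the antiderivative of j(t) and using a(0) = -2: a(t) = -60·t^2 + 30·t - 2. We have acceleration a(t) = -60·t^2 + 30·t - 2. Substituting t = 7.9266261633900355: a(7.9266261633900355) = -3534.08535514667.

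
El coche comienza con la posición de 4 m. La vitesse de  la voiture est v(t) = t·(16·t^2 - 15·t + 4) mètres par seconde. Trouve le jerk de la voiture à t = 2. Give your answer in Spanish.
Partiendo de la velocidad v(t) = t·(16·t^2 - 15·t + 4), tomamos 2 derivadas. La derivada de la velocidad da la aceleración: a(t) = 16·t^2 + t·(32·t - 15) - 15·t + 4. La derivada de la aceleración da la sacudida: j(t) = 96·t - 30. Tenemos la sacudida j(t) = 96·t - 30. Sustituyendo t = 2: j(2) = 162.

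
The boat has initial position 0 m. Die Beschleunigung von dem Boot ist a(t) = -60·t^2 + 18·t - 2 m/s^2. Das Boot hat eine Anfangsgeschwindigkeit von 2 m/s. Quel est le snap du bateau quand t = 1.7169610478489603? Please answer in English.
To solve this, we need to take 2 derivatives of our acceleration equation a(t) = -60·t^2 + 18·t - 2. Differentiating acceleration, we get jerk: j(t) = 18 - 120·t. Differentiating jerk, we get snap: s(t) = -120. We have snap s(t) = -120. Substituting t = 1.7169610478489603: s(1.7169610478489603) = -120.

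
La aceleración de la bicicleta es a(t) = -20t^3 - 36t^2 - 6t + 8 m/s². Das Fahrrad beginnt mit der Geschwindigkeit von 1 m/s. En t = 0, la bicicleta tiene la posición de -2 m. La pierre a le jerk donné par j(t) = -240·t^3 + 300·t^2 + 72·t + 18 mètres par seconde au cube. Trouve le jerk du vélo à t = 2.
En partant de l'accélération a(t) = -20·t^3 - 36·t^2 - 6·t + 8, nous prenons 1 dérivée. En prenant d/dt de a(t), nous trouvons j(t) = -60·t^2 - 72·t - 6. De l'équation du jerk j(t) = -60·t^2 - 72·t - 6, nous substituons t = 2 pour obtenir j = -390.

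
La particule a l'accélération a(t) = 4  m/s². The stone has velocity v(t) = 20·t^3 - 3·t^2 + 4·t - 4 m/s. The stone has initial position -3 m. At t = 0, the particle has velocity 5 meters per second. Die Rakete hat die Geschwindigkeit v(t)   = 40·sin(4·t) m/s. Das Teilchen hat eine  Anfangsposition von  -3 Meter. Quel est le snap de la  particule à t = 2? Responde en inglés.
We must differentiate our acceleration equation a(t) = 4 2 times. The derivative of acceleration gives jerk: j(t) = 0. Differentiating jerk, we get snap: s(t) = 0. Using s(t) = 0 and substituting t = 2, we find s = 0.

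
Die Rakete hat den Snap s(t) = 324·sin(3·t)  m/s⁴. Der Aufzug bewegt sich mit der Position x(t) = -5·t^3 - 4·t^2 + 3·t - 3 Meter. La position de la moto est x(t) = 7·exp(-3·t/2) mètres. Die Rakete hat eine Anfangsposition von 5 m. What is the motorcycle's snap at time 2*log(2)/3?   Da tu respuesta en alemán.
Wir müssen unsere Gleichung für die Position x(t) = 7·exp(-3·t/2) 4-mal ableiten. Die Ableitung von der Position ergibt die Geschwindigkeit: v(t) = -21·exp(-3·t/2)/2. Mit d/dt von v(t) finden wir a(t) = 63·exp(-3·t/2)/4. Durch Ableiten von der Beschleunigung erhalten wir den Ruck: j(t) = -189·exp(-3·t/2)/8. Die Ableitung von dem Ruck ergibt den Snap: s(t) = 567·exp(-3·t/2)/16. Aus der Gleichung für den Snap s(t) = 567·exp(-3·t/2)/16, setzen wir t = 2*log(2)/3 ein und erhalten s = 567/32.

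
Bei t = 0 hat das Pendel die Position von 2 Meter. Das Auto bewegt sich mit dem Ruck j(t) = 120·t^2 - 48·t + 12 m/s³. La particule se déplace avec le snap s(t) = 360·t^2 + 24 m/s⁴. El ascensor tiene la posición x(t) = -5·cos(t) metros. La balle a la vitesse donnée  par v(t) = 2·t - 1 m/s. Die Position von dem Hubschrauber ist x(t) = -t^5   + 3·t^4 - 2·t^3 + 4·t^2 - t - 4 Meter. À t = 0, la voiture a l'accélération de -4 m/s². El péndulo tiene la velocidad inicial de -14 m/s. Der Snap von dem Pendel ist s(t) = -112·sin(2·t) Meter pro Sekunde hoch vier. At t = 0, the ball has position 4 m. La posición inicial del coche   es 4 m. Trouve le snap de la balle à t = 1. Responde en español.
Para resolver esto, necesitamos tomar 3 derivadas de nuestra ecuación de la velocidad v(t) = 2·t - 1. Derivando la velocidad, obtenemos la aceleración: a(t) = 2. La derivada de la aceleración da la sacudida: j(t) = 0. La derivada de la sacudida da el snap: s(t) = 0. Tenemos el snap s(t) = 0. Sustituyendo t = 1: s(1) = 0.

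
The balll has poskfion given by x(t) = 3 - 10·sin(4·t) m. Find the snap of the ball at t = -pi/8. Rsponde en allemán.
Ausgehend von der Position x(t) = 3 - 10·sin(4·t), nehmen wir 4 Ableitungen. Die Ableitung von der Position ergibt die Geschwindigkeit: v(t) = -40·cos(4·t). Mit d/dt von v(t) finden wir a(t) = 160·sin(4·t). Die Ableitung von der Beschleunigung ergibt den Ruck: j(t) = 640·cos(4·t). Durch Ableiten von dem Ruck erhalten wir den Snap: s(t) = -2560·sin(4·t). Mit s(t) = -2560·sin(4·t) und Einsetzen von t = -pi/8, finden wir s = 2560.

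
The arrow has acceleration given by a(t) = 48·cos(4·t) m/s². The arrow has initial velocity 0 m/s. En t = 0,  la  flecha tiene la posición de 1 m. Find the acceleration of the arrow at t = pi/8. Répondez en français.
Nous avons l'accélération a(t) = 48·cos(4·t). En substituant t = pi/8: a(pi/8) = 0.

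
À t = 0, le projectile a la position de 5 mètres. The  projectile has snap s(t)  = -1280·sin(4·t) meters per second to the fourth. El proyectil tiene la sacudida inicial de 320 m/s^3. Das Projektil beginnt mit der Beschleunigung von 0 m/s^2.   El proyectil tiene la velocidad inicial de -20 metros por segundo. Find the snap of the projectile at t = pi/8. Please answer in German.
Mit s(t) = -1280·sin(4·t) und Einsetzen von t = pi/8, finden wir s = -1280.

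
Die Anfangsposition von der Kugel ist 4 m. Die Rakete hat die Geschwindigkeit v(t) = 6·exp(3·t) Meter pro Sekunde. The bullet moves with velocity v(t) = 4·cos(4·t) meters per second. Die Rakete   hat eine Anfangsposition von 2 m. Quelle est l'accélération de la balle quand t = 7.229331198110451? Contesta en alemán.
Ausgehend von der Geschwindigkeit v(t) = 4·cos(4·t), nehmen wir 1 Ableitung. Durch Ableiten von der Geschwindigkeit erhalten wir die Beschleunigung: a(t) = -16·sin(4·t). Aus der Gleichung für die Beschleunigung a(t) = -16·sin(4·t), setzen wir t = 7.229331198110451 ein und erhalten a = 9.59346820798738.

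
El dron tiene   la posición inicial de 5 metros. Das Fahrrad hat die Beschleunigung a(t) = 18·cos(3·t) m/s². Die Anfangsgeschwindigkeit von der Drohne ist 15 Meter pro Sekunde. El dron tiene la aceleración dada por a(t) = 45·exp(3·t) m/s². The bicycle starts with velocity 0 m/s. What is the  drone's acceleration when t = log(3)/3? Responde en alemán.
Aus der Gleichung für die Beschleunigung a(t) = 45·exp(3·t), setzen wir t = log(3)/3 ein und erhalten a = 135.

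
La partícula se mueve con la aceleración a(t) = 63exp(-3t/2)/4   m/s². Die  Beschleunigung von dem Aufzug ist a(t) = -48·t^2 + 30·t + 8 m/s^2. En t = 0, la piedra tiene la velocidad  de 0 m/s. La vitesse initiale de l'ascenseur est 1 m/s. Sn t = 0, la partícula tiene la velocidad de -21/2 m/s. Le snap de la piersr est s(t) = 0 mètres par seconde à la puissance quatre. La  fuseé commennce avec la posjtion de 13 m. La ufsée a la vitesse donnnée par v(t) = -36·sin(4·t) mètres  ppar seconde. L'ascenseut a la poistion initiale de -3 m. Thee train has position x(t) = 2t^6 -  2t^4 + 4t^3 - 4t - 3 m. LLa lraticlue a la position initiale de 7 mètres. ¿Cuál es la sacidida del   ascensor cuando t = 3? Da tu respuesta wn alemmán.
Um dies zu lösen, müssen wir 1 Ableitung unserer Gleichung für die Beschleunigung a(t) = -48·t^2 + 30·t + 8 nehmen. Mit d/dt von a(t) finden wir j(t) = 30 - 96·t. Wir haben den Ruck j(t) = 30 - 96·t. Durch Einsetzen von t = 3: j(3) = -258.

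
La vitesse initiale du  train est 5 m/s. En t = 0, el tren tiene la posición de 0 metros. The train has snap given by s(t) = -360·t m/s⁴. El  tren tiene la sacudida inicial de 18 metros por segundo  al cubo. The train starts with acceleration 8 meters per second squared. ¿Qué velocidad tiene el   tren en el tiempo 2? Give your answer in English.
We must find the antiderivative of our snap equation s(t) = -360·t 3 times. Integrating snap and using the initial condition j(0) = 18, we get j(t) = 18 - 180·t^2. The antiderivative of jerk, with a(0) = 8, gives acceleration: a(t) = -60·t^3 + 18·t + 8. The antiderivative of acceleration, with v(0) = 5, gives velocity: v(t) = -15·t^4 + 9·t^2 + 8·t + 5. Using v(t) = -15·t^4 + 9·t^2 + 8·t + 5 and substituting t = 2, we find v = -183.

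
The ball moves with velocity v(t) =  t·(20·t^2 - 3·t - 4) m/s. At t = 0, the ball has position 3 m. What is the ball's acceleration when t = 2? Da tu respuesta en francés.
Pour résoudre ceci, nous devons prendre 1 dérivée de notre équation de la vitesse v(t) = t·(20·t^2 - 3·t - 4). En dérivant la vitesse, nous obtenons l'accélération: a(t) = 20·t^2 + t·(40·t - 3) - 3·t - 4. De l'équation de l'accélération a(t) = 20·t^2 + t·(40·t - 3) - 3·t - 4, nous substituons t = 2 pour obtenir a = 224.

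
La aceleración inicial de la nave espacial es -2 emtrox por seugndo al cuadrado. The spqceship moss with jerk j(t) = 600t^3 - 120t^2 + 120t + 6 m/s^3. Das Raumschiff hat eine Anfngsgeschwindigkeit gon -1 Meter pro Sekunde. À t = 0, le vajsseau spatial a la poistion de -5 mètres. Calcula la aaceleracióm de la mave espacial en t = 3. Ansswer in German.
Ausgehend von dem Ruck j(t) = 600·t^3 - 120·t^2 + 120·t + 6, nehmen wir 1 Integral. Die Stammfunktion von dem Ruck, mit a(0) = -2, ergibt die Beschleunigung: a(t) = 150·t^4 - 40·t^3 + 60·t^2 + 6·t - 2. Wir haben die Beschleunigung a(t) = 150·t^4 - 40·t^3 + 60·t^2 + 6·t - 2. Durch Einsetzen von t = 3: a(3) = 11626.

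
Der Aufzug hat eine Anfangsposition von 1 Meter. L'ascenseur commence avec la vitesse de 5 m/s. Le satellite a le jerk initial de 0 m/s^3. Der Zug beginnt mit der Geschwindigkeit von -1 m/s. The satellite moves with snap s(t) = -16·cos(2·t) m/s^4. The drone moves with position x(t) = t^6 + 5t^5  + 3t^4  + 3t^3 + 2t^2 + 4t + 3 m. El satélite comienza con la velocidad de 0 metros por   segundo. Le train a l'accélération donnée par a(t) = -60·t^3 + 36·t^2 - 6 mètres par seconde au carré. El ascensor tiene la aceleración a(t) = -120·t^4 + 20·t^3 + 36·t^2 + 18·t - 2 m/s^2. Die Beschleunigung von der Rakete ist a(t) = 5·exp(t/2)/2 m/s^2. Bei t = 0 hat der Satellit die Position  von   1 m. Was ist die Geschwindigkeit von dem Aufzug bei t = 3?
Wir müssen das Integral unserer Gleichung für die Beschleunigung a(t) = -120·t^4 + 20·t^3 + 36·t^2 + 18·t - 2 1-mal finden. Mit ∫a(t)dt und Anwendung von v(0) = 5, finden wir v(t) = -24·t^5 + 5·t^4 + 12·t^3 + 9·t^2 - 2·t + 5. Aus der Gleichung für die Geschwindigkeit v(t) = -24·t^5 + 5·t^4 + 12·t^3 + 9·t^2 - 2·t + 5, setzen wir t = 3 ein und erhalten v = -5023.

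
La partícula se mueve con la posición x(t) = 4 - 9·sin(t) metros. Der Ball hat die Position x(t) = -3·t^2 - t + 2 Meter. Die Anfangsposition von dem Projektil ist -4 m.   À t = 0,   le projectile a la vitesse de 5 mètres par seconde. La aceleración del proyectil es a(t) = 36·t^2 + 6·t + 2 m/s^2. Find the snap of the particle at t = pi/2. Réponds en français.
Nous devons dériver notre équation de la position x(t) = 4 - 9·sin(t) 4 fois. En prenant d/dt de x(t), nous trouvons v(t) = -9·cos(t). En dérivant la vitesse, nous obtenons l'accélération: a(t) = 9·sin(t). En dérivant l'accélération, nous obtenons le jerk: j(t) = 9·cos(t). En prenant d/dt de j(t), nous trouvons s(t) = -9·sin(t). De l'équation du snap s(t) = -9·sin(t), nous substituons t = pi/2 pour obtenir s = -9.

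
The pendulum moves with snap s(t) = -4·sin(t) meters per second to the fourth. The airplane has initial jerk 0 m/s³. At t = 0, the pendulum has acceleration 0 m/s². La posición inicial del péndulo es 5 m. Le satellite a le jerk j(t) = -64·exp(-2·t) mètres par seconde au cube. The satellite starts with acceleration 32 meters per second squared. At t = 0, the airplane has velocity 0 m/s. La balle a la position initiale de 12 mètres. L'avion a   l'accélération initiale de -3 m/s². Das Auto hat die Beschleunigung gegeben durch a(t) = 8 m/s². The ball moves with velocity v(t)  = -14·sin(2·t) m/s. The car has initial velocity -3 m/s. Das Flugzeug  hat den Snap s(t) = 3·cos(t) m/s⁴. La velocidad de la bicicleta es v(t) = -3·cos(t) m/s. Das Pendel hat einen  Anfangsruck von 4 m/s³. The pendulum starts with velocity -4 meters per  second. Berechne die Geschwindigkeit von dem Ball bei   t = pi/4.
Wir haben die Geschwindigkeit v(t) = -14·sin(2·t). Durch Einsetzen von t = pi/4: v(pi/4) = -14.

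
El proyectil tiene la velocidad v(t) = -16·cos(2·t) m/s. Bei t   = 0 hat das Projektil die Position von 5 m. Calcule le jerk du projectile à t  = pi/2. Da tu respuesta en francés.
Pour résoudre ceci, nous devons prendre 2 dérivées de notre équation de la vitesse v(t) = -16·cos(2·t). En dérivant la vitesse, nous obtenons l'accélération: a(t) = 32·sin(2·t). La dérivée de l'accélération donne le jerk: j(t) = 64·cos(2·t). Nous avons le jerk j(t) = 64·cos(2·t). En substituant t = pi/2: j(pi/2) = -64.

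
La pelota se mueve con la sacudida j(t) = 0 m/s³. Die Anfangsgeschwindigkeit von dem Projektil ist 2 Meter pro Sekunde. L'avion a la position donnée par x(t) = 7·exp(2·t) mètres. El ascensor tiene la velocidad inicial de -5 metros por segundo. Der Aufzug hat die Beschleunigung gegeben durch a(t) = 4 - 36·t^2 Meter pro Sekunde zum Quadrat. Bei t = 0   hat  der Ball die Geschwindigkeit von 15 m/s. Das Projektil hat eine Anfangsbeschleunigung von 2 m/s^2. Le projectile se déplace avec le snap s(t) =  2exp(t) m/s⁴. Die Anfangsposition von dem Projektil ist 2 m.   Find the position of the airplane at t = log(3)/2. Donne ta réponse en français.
De l'équation de la position x(t) = 7·exp(2·t), nous substituons t = log(3)/2 pour obtenir x = 21.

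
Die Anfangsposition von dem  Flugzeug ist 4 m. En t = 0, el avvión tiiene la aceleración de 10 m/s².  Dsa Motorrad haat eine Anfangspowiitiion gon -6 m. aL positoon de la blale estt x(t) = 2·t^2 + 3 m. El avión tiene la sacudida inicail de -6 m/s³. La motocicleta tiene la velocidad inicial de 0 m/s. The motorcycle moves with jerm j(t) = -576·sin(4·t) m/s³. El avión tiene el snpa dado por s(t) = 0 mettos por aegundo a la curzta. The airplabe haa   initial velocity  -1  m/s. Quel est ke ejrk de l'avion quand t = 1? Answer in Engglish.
To find the answer, we compute 1 integral of s(t) = 0. Integrating snap and using the initial condition j(0) = -6, we get j(t) = -6. We have jerk j(t) = -6. Substituting t = 1: j(1) = -6.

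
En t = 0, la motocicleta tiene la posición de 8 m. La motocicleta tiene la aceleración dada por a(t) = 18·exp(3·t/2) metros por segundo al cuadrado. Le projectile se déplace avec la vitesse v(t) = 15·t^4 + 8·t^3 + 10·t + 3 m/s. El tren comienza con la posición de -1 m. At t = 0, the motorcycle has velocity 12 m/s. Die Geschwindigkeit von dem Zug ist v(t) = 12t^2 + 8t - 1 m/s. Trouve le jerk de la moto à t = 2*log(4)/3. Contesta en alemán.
Ausgehend von der Beschleunigung a(t) = 18·exp(3·t/2), nehmen wir 1 Ableitung. Durch Ableiten von der Beschleunigung erhalten wir den Ruck: j(t) = 27·exp(3·t/2). Aus der Gleichung für den Ruck j(t) = 27·exp(3·t/2), setzen wir t = 2*log(4)/3 ein und erhalten j = 108.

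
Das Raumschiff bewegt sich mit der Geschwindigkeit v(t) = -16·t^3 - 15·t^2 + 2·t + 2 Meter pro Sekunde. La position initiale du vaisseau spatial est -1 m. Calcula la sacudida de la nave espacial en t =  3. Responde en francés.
En partant de la vitesse v(t) = -16·t^3 - 15·t^2 + 2·t + 2, nous prenons 2 dérivées. En prenant d/dt de v(t), nous trouvons a(t) = -48·t^2 - 30·t + 2. La dérivée de l'accélération donne le jerk: j(t) = -96·t - 30. En utilisant j(t) = -96·t - 30 et en substituant t = 3, nous trouvons j = -318.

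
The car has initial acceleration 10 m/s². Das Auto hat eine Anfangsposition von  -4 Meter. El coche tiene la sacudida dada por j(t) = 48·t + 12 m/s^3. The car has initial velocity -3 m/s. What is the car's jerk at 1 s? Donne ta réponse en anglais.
We have jerk j(t) = 48·t + 12. Substituting t = 1: j(1) = 60.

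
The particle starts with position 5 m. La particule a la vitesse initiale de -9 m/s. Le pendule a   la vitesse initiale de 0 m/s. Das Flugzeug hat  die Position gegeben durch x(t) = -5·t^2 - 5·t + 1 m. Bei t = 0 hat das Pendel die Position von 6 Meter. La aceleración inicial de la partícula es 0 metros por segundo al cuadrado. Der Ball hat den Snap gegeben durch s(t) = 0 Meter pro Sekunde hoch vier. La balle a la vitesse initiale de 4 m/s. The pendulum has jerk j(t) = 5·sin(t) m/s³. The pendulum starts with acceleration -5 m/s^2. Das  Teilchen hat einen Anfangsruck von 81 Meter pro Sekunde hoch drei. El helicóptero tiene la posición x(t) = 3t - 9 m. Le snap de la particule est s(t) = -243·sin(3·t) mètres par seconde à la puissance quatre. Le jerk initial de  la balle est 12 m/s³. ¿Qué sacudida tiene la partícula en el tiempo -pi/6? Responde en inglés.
We must find the integral of our snap equation s(t) = -243·sin(3·t) 1 time. Integrating snap and using the initial condition j(0) = 81, we get j(t) = 81·cos(3·t). We have jerk j(t) = 81·cos(3·t). Substituting t = -pi/6: j(-pi/6) = 0.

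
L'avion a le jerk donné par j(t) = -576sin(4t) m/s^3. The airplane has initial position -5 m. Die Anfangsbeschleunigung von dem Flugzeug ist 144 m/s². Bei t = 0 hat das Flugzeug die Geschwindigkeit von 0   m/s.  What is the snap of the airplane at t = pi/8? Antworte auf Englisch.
Starting from jerk j(t) = -576·sin(4·t), we take 1 derivative. The derivative of jerk gives snap: s(t) = -2304·cos(4·t). We have snap s(t) = -2304·cos(4·t). Substituting t = pi/8: s(pi/8) = 0.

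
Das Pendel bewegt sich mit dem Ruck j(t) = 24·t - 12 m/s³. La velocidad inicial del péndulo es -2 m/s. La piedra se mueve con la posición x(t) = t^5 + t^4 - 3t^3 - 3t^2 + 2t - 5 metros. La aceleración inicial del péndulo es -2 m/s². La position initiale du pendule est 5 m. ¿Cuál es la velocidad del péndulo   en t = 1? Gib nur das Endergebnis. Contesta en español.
La respuesta es -6.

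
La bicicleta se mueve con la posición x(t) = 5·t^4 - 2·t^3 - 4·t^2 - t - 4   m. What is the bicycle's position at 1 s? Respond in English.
We have position x(t) = 5·t^4 - 2·t^3 - 4·t^2 - t - 4. Substituting t = 1: x(1) = -6.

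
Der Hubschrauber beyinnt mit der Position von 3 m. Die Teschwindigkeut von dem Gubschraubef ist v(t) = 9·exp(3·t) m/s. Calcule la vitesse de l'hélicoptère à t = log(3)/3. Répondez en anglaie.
From the given velocity equation v(t) = 9·exp(3·t), we substitute t = log(3)/3 to get v = 27.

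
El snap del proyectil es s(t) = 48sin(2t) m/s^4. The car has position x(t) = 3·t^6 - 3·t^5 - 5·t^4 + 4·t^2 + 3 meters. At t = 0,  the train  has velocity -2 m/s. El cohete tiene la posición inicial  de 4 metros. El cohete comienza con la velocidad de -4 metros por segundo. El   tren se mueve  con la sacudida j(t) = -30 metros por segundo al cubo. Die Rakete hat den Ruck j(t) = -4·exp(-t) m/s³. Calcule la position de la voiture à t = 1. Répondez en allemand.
Aus der Gleichung für die Position x(t) = 3·t^6 - 3·t^5 - 5·t^4 + 4·t^2 + 3, setzen wir t = 1 ein und erhalten x = 2.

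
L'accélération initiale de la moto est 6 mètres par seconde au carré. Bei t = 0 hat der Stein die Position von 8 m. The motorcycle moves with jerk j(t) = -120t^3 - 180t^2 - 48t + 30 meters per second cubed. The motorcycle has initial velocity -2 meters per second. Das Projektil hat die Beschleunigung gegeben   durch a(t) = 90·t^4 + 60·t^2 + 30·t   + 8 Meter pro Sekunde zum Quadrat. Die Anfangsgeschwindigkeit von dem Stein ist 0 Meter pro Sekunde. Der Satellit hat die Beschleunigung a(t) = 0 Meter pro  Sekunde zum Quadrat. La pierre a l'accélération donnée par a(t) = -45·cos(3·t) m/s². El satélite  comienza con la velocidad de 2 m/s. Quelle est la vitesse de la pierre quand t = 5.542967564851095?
Nous devons trouver l'intégrale de notre équation de l'accélération a(t) = -45·cos(3·t) 1 fois. En prenant ∫a(t)dt et en appliquant v(0) = 0, nous trouvons v(t) = -15·sin(3·t). Nous avons la vitesse v(t) = -15·sin(3·t). En substituant t = 5.542967564851095: v(5.542967564851095) = 11.9425558868574.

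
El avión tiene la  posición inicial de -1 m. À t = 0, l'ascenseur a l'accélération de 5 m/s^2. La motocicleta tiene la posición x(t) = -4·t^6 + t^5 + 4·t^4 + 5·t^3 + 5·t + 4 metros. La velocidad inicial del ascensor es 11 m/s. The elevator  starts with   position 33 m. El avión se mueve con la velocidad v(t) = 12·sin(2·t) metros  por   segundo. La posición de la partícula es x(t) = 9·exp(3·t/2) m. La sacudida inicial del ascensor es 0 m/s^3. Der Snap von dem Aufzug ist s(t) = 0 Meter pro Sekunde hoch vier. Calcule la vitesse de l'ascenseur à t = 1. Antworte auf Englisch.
We must find the antiderivative of our snap equation s(t) = 0 3 times. The antiderivative of snap is jerk. Using j(0) = 0, we get j(t) = 0. Taking ∫j(t)dt and applying a(0) = 5, we find a(t) = 5. Integrating acceleration and using the initial condition v(0) = 11, we get v(t) = 5·t + 11. Using v(t) = 5·t + 11 and substituting t = 1, we find v = 16.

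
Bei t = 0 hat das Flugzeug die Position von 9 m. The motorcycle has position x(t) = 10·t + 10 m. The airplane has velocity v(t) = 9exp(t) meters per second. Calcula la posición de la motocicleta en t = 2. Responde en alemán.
Mit x(t) = 10·t + 10 und Einsetzen von t = 2, finden wir x = 30.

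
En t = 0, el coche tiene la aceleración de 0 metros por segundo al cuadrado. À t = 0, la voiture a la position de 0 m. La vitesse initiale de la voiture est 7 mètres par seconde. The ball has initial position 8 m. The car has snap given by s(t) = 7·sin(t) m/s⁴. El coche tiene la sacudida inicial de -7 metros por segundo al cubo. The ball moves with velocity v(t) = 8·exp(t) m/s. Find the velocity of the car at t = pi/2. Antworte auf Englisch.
Starting from snap s(t) = 7·sin(t), we take 3 integrals. Taking ∫s(t)dt and applying j(0) = -7, we find j(t) = -7·cos(t). Integrating jerk and using the initial condition a(0) = 0, we get a(t) = -7·sin(t). The integral of acceleration is velocity. Using v(0) = 7, we get v(t) = 7·cos(t). Using v(t) = 7·cos(t) and substituting t = pi/2, we find v = 0.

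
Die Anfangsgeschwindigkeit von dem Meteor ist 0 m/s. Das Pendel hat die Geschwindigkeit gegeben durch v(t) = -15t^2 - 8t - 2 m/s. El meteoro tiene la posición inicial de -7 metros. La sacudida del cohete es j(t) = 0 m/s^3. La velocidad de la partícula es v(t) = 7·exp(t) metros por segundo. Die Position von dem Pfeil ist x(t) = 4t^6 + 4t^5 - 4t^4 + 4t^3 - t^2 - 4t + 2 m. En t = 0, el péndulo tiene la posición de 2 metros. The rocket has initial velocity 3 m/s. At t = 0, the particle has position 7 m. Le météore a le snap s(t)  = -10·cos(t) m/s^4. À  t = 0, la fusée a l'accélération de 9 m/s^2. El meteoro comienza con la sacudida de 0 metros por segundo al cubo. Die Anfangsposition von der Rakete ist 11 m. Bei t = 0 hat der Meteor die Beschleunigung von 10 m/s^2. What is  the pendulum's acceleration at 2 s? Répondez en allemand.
Um dies zu lösen, müssen wir 1 Ableitung unserer Gleichung für die Geschwindigkeit v(t) = -15·t^2 - 8·t - 2 nehmen. Durch Ableiten von der Geschwindigkeit erhalten wir die Beschleunigung: a(t) = -30·t - 8. Mit a(t) = -30·t - 8 und Einsetzen von t = 2, finden wir a = -68.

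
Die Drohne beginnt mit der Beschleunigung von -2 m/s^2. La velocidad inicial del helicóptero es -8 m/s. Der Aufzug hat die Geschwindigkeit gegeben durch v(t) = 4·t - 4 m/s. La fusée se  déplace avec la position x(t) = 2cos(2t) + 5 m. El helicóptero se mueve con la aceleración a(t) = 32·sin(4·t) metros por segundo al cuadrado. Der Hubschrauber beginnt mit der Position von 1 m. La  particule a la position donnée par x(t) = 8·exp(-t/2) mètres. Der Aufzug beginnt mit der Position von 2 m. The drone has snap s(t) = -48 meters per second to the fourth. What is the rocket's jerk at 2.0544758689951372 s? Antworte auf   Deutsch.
Ausgehend von der Position x(t) = 2·cos(2·t) + 5, nehmen wir 3 Ableitungen. Die Ableitung von der Position ergibt die Geschwindigkeit: v(t) = -4·sin(2·t). Mit d/dt von v(t) finden wir a(t) = -8·cos(2·t). Mit d/dt von a(t) finden wir j(t) = 16·sin(2·t). Aus der Gleichung für den Ruck j(t) = 16·sin(2·t), setzen wir t = 2.0544758689951372 ein und erhalten j = -13.1742388827083.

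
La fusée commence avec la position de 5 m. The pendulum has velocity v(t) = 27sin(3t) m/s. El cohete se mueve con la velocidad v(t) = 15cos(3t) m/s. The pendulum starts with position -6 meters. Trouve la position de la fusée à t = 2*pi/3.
Nous devons intégrer notre équation de la vitesse v(t) = 15·cos(3·t) 1 fois. En intégrant la vitesse et en utilisant la condition initiale x(0) = 5, nous obtenons x(t) = 5·sin(3·t) + 5. En utilisant x(t) = 5·sin(3·t) + 5 et en substituant t = 2*pi/3, nous trouvons x = 5.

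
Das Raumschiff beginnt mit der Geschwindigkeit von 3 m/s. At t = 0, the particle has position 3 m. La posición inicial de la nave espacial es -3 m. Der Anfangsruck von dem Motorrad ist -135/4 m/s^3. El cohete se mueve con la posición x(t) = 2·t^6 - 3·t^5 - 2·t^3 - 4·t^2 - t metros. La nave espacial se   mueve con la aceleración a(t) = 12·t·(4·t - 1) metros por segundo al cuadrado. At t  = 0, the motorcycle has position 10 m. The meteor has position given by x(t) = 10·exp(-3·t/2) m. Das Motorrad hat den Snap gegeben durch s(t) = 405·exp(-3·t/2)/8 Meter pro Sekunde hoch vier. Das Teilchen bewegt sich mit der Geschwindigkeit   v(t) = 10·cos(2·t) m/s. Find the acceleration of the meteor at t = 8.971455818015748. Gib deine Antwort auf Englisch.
To solve this, we need to take 2 derivatives of our position equation x(t) = 10·exp(-3·t/2). The derivative of position gives velocity: v(t) = -15·exp(-3·t/2). Differentiating velocity, we get acceleration: a(t) = 45·exp(-3·t/2)/2. Using a(t) = 45·exp(-3·t/2)/2 and substituting t = 8.971455818015748, we find a = 0.0000321959973895336.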